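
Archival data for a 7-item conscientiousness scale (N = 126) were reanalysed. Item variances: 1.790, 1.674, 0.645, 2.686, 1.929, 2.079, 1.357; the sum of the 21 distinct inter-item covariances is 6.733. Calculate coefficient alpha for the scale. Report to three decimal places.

α = 0.613

Σσᵢ² = 1.790 + 1.674 + 0.645 + 2.686 + 1.929 + 2.079 + 1.357 = 12.160
Sum of distinct covariances = 6.733
σ²_total = Σσᵢ² + 2·Σcov = 12.160 + 2 × 6.733 = 25.626
α = (7/6)·(1 − 12.160/25.626) = 0.613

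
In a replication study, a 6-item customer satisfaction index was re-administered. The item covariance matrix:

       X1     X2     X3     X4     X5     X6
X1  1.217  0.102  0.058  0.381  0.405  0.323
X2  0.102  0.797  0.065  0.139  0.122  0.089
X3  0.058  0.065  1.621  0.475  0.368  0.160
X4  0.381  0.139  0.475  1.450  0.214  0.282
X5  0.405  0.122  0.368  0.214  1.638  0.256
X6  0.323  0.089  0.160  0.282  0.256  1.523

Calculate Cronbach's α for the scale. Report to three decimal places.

Σσ²ᵢ = 1.217 + 0.797 + 1.621 + 1.450 + 1.638 + 1.523 = 8.246
Σ_{i<j} σ_ij = 3.439
σ²_T = 8.246 + 2 × 3.439 = 15.124
α = (k/(k−1))·(1 − Σσ²ᵢ/σ²_T) = (6/5)·(1 − 8.246/15.124) = 0.546

α = 0.546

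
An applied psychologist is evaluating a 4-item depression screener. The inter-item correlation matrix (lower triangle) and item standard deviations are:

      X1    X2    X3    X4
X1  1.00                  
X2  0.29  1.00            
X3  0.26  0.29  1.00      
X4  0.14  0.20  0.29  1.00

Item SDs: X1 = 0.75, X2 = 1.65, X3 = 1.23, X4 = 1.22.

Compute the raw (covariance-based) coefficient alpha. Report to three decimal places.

coefficient alpha = 0.542

Σσ²ᵢ = 0.75² + 1.65² + 1.23² + 1.22² = 6.2863
Covariances σ_ij = r_ij · s_i · s_j:
  σ(X1,X2) = 0.29 × 0.75 × 1.65 = 0.3589
  σ(X1,X3) = 0.26 × 0.75 × 1.23 = 0.2399
  σ(X1,X4) = 0.14 × 0.75 × 1.22 = 0.1281
  σ(X2,X3) = 0.29 × 1.65 × 1.23 = 0.5886
  σ(X2,X4) = 0.20 × 1.65 × 1.22 = 0.4026
  σ(X3,X4) = 0.29 × 1.23 × 1.22 = 0.4352
σ²_T = Σσ²ᵢ + 2·Σσ_ij = 6.2863 + 2 × 2.1533 = 10.5929
α = (4/3)·(1 − 6.2863/10.5929) = 0.542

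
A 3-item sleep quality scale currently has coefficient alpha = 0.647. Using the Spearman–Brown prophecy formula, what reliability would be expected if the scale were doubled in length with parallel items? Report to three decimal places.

predicted reliability = 0.786

Length factor m = 2
α' = m·α / (1 + (m−1)·α)
   = 2 × 0.647 / (1 + (2 − 1) × 0.647)
   = 1.2940 / 1.6470 = 0.786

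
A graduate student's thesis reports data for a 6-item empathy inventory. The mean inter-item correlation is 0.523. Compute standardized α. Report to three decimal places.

standardized α = 0.868

Standardized α = k·r̄ / (1 + (k−1)·r̄) = 6 × 0.523 / (1 + 5 × 0.523)
  = 3.1380 / 3.6150 = 0.868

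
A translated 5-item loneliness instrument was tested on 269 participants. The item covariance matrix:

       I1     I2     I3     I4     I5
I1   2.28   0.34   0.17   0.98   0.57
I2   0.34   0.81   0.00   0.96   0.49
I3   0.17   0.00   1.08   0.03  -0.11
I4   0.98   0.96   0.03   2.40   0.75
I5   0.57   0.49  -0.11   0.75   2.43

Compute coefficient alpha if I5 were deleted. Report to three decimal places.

coefficient alpha = 0.574

Remaining items: I1, I2, I3, I4 (k = 4).
sum of item variances = 2.28 + 0.81 + 1.08 + 2.40 = 6.57
Var(T) = 6.57 + 2 × 2.48 = 11.53
α (item deleted) = (4/3)·(1 − 6.57/11.53) = 0.574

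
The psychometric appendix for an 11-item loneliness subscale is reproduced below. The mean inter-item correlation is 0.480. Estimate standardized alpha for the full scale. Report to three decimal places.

Standardized α = k·r̄ / (1 + (k−1)·r̄) = 11 × 0.480 / (1 + 10 × 0.480)
  = 5.2800 / 5.8000 = 0.910

standardized alpha = 0.910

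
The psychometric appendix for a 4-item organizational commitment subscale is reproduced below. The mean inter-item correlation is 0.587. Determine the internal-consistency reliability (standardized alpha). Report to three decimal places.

Standardized α = k·r̄ / (1 + (k−1)·r̄) = 4 × 0.587 / (1 + 3 × 0.587)
  = 2.3480 / 2.7610 = 0.850

standardized alpha = 0.850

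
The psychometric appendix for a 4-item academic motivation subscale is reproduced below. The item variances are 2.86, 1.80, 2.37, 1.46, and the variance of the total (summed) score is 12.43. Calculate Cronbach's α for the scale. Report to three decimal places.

α = 0.423

sum of item variances = 2.86 + 1.80 + 2.37 + 1.46 = 8.49
α = (k/(k−1))·(1 − sum of item variances/total variance) = (4/3)·(1 − 8.49/12.43) = 0.423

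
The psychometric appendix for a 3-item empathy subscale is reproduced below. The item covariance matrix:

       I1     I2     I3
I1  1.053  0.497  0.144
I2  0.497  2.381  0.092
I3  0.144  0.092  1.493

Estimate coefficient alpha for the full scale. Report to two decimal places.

ΣVar(i) = 1.053 + 2.381 + 1.493 = 4.927
Sum of the distinct covariances = 0.733
σ²_T = 4.927 + 2 × 0.733 = 6.393
α = (k/(k−1))·(1 − ΣVar(i)/σ²_T) = (3/2)·(1 − 4.927/6.393) = 0.34

coefficient alpha = 0.34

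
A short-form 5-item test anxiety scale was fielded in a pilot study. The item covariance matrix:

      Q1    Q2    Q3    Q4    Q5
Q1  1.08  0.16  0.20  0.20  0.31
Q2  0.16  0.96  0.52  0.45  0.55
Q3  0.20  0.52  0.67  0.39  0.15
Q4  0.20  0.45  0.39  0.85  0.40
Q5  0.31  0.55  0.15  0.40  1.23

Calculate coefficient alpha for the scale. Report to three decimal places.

Σσ²ᵢ = 1.08 + 0.96 + 0.67 + 0.85 + 1.23 = 4.79
Sum of the distinct covariances = 3.33
Var(T) = 4.79 + 2 × 3.33 = 11.45
α = (k/(k−1))·(1 − Σσ²ᵢ/Var(T)) = (5/4)·(1 − 4.79/11.45) = 0.727

α = 0.727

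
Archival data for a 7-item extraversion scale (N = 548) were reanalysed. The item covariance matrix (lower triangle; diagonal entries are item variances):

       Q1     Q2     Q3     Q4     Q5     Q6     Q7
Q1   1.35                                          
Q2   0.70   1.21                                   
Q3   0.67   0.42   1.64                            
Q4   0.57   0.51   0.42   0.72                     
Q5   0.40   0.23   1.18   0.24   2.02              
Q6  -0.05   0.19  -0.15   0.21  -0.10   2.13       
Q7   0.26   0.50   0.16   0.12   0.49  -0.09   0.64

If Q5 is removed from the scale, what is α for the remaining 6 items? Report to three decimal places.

α = 0.643

Remaining items: Q1, Q2, Q3, Q4, Q6, Q7 (k = 6).
sum of item variances = 1.35 + 1.21 + 1.64 + 0.72 + 2.13 + 0.64 = 7.69
Var(T) = 7.69 + 2 × 4.44 = 16.57
α (item deleted) = (6/5)·(1 − 7.69/16.57) = 0.643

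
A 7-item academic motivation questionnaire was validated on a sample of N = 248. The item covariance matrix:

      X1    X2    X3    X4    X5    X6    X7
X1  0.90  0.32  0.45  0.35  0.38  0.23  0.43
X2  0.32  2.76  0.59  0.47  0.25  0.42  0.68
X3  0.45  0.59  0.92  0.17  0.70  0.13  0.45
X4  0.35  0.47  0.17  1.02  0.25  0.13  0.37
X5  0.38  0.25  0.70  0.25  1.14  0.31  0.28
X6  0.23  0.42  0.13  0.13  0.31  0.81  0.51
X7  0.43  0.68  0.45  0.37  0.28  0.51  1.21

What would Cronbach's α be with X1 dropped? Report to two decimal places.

Cronbach's α = 0.71

Remaining items: X2, X3, X4, X5, X6, X7 (k = 6).
Σσ²ᵢ = 2.76 + 0.92 + 1.02 + 1.14 + 0.81 + 1.21 = 7.86
Var(T) = 7.86 + 2 × 5.71 = 19.28
α (item deleted) = (6/5)·(1 − 7.86/19.28) = 0.71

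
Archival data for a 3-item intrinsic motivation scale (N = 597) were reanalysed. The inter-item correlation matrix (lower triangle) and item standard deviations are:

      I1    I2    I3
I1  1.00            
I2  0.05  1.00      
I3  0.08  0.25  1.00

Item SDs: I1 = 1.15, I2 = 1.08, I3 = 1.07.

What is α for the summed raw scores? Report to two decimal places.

α = 0.30

Σσ²ᵢ = 1.15² + 1.08² + 1.07² = 3.6338
Covariances σ_ij = r_ij · s_i · s_j:
  σ(I1,I2) = 0.05 × 1.15 × 1.08 = 0.0621
  σ(I1,I3) = 0.08 × 1.15 × 1.07 = 0.0984
  σ(I2,I3) = 0.25 × 1.08 × 1.07 = 0.2889
σ²_T = Σσ²ᵢ + 2·Σσ_ij = 3.6338 + 2 × 0.4494 = 4.5326
α = (3/2)·(1 − 3.6338/4.5326) = 0.30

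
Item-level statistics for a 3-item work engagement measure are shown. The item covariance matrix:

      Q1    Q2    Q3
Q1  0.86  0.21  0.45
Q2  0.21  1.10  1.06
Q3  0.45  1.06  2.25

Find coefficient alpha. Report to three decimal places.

ΣVar(i) = 0.86 + 1.10 + 2.25 = 4.21
Sum of the distinct covariances = 1.72
Var(T) = 4.21 + 2 × 1.72 = 7.65
α = (k/(k−1))·(1 − ΣVar(i)/Var(T)) = (3/2)·(1 − 4.21/7.65) = 0.675

α = 0.675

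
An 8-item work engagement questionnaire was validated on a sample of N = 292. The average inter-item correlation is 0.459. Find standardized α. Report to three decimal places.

Standardized α = k·r̄ / (1 + (k−1)·r̄) = 8 × 0.459 / (1 + 7 × 0.459)
  = 3.6720 / 4.2130 = 0.872

standardized α = 0.872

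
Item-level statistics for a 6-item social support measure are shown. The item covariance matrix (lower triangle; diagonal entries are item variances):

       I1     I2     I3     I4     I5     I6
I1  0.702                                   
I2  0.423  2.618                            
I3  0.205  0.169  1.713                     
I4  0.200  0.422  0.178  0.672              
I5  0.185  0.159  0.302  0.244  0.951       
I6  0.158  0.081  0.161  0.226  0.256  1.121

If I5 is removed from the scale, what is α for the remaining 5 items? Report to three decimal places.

Remaining items: I1, I2, I3, I4, I6 (k = 5).
Σσᵢ² = 0.702 + 2.618 + 1.713 + 0.672 + 1.121 = 6.826
total variance = 6.826 + 2 × 2.223 = 11.272
α (item deleted) = (5/4)·(1 − 6.826/11.272) = 0.493

α = 0.493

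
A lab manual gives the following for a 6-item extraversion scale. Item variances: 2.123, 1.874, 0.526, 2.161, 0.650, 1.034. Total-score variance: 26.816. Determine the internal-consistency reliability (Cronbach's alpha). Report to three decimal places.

Σσ²ᵢ = 2.123 + 1.874 + 0.526 + 2.161 + 0.650 + 1.034 = 8.368
α = (k/(k−1))·(1 − Σσ²ᵢ/σ²_T) = (6/5)·(1 − 8.368/26.816) = 0.826

α = 0.826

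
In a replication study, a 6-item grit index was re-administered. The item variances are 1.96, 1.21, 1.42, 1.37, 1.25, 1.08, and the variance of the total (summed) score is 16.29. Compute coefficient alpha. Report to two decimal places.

α = 0.59

Σσ²ᵢ = 1.96 + 1.21 + 1.42 + 1.37 + 1.25 + 1.08 = 8.29
α = (k/(k−1))·(1 − Σσ²ᵢ/σ²_total) = (6/5)·(1 − 8.29/16.29) = 0.59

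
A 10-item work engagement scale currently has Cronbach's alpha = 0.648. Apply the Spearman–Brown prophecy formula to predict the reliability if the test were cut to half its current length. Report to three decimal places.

Length factor m = 1/2
α' = m·α / (1 − (1−m)·α)
   = 1/2 × 0.648 / (1 − (1 − 1/2) × 0.648)
   = 0.3240 / 0.6760 = 0.479

predicted reliability = 0.479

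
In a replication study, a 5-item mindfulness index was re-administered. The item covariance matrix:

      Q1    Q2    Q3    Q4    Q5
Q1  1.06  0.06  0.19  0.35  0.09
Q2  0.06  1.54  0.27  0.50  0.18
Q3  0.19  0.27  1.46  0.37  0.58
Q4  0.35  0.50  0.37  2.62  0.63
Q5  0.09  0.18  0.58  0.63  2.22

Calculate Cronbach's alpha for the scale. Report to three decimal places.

ΣVar(i) = 1.06 + 1.54 + 1.46 + 2.62 + 2.22 = 8.90
Sum of off-diagonal covariances = 3.22
Var(T) = 8.90 + 2 × 3.22 = 15.34
α = (k/(k−1))·(1 − ΣVar(i)/Var(T)) = (5/4)·(1 − 8.90/15.34) = 0.525

α = 0.525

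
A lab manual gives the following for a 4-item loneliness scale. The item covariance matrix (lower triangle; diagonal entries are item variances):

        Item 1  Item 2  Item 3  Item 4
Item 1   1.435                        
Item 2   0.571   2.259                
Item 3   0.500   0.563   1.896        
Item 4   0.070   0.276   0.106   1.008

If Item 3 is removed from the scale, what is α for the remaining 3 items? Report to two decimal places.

α = 0.42

Remaining items: Item 1, Item 2, Item 4 (k = 3).
Σσ²ᵢ = 1.435 + 2.259 + 1.008 = 4.702
Var(T) = 4.702 + 2 × 0.917 = 6.536
α (item deleted) = (3/2)·(1 − 4.702/6.536) = 0.42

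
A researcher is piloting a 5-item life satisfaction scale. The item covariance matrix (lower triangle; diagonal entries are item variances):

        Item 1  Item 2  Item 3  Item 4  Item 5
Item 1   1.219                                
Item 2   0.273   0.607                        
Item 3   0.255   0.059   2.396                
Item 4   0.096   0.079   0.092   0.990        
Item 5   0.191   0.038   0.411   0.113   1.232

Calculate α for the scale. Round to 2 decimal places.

α = 0.42

ΣVar(i) = 1.219 + 0.607 + 2.396 + 0.990 + 1.232 = 6.444
Σ_{i<j} σ_ij = 1.607
Var(T) = 6.444 + 2 × 1.607 = 9.658
α = (k/(k−1))·(1 − ΣVar(i)/Var(T)) = (5/4)·(1 − 6.444/9.658) = 0.42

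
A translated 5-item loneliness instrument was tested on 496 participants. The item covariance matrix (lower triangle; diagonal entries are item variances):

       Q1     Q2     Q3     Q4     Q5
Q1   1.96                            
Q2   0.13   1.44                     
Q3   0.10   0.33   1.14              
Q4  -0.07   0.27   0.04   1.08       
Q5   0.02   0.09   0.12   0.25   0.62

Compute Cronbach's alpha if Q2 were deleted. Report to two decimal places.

Cronbach's alpha = 0.21

Remaining items: Q1, Q3, Q4, Q5 (k = 4).
sum of item variances = 1.96 + 1.14 + 1.08 + 0.62 = 4.80
total variance = 4.80 + 2 × 0.46 = 5.72
α (item deleted) = (4/3)·(1 − 4.80/5.72) = 0.21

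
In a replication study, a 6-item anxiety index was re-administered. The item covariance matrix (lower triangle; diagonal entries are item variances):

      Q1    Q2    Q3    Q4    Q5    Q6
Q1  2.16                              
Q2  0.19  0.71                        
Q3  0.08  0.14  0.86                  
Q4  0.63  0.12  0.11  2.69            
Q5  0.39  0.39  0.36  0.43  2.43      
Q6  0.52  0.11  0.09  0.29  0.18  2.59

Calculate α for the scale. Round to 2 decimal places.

α = 0.50

Σσᵢ² = 2.16 + 0.71 + 0.86 + 2.69 + 2.43 + 2.59 = 11.44
Sum of off-diagonal covariances = 4.03
total variance = 11.44 + 2 × 4.03 = 19.50
α = (k/(k−1))·(1 − Σσᵢ²/total variance) = (6/5)·(1 − 11.44/19.50) = 0.50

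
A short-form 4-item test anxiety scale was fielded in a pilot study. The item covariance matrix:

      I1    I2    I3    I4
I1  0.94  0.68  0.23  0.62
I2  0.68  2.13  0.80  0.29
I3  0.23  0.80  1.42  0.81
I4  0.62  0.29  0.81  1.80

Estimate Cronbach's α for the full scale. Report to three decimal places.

Σσ²ᵢ = 0.94 + 2.13 + 1.42 + 1.80 = 6.29
Sum of off-diagonal covariances = 3.43
σ²_T = 6.29 + 2 × 3.43 = 13.15
α = (k/(k−1))·(1 − Σσ²ᵢ/σ²_T) = (4/3)·(1 − 6.29/13.15) = 0.696

Cronbach's α = 0.696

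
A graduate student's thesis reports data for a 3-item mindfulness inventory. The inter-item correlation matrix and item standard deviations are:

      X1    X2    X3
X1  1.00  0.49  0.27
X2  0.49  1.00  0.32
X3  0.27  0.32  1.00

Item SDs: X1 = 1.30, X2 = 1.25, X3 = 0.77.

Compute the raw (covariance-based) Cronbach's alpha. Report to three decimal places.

α = 0.625

Σσ²ᵢ = 1.30² + 1.25² + 0.77² = 3.8454
Covariances σ_ij = r_ij · s_i · s_j:
  σ(X1,X2) = 0.49 × 1.30 × 1.25 = 0.7963
  σ(X1,X3) = 0.27 × 1.30 × 0.77 = 0.2703
  σ(X2,X3) = 0.32 × 1.25 × 0.77 = 0.3080
σ²_T = Σσ²ᵢ + 2·Σσ_ij = 3.8454 + 2 × 1.3746 = 6.5946
α = (3/2)·(1 − 3.8454/6.5946) = 0.625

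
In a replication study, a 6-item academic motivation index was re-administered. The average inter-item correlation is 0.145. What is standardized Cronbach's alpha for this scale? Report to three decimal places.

Standardized α = k·r̄ / (1 + (k−1)·r̄) = 6 × 0.145 / (1 + 5 × 0.145)
  = 0.8700 / 1.7250 = 0.504

α = 0.504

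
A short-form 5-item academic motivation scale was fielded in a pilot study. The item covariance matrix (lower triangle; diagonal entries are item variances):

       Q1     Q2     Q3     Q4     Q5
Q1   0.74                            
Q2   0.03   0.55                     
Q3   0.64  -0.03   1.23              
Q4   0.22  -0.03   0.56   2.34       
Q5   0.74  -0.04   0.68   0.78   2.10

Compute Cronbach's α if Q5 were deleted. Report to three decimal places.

Remaining items: Q1, Q2, Q3, Q4 (k = 4).
ΣVar(i) = 0.74 + 0.55 + 1.23 + 2.34 = 4.86
σ²_T = 4.86 + 2 × 1.39 = 7.64
α (item deleted) = (4/3)·(1 − 4.86/7.64) = 0.485

α = 0.485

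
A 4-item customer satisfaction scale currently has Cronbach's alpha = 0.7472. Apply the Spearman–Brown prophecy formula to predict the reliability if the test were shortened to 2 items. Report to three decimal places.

predicted reliability = 0.596

Length factor m = 2/4 = 0.5000
α' = m·α / (1 − (1−m)·α)
   = 2/4 × 0.7472 / (1 − (1 − 2/4) × 0.7472)
   = 0.3736 / 0.6264 = 0.596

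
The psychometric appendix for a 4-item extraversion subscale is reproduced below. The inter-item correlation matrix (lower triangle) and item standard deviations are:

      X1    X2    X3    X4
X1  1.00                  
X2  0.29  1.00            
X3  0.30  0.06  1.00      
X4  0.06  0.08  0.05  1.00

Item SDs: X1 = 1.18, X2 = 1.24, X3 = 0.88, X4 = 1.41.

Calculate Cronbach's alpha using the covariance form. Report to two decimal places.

α = 0.37

Σσ²ᵢ = 1.18² + 1.24² + 0.88² + 1.41² = 5.6925
Covariances σ_ij = r_ij · s_i · s_j:
  σ(X1,X2) = 0.29 × 1.18 × 1.24 = 0.4243
  σ(X1,X3) = 0.30 × 1.18 × 0.88 = 0.3115
  σ(X1,X4) = 0.06 × 1.18 × 1.41 = 0.0998
  σ(X2,X3) = 0.06 × 1.24 × 0.88 = 0.0655
  σ(X2,X4) = 0.08 × 1.24 × 1.41 = 0.1399
  σ(X3,X4) = 0.05 × 0.88 × 1.41 = 0.0620
σ²_T = Σσ²ᵢ + 2·Σσ_ij = 5.6925 + 2 × 1.1030 = 7.8985
α = (4/3)·(1 − 5.6925/7.8985) = 0.37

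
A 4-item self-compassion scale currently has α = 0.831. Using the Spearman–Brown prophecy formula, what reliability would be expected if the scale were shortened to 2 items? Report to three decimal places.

predicted reliability = 0.711

Length factor m = 2/4 = 0.5000
α' = m·α / (1 − (1−m)·α)
   = 2/4 × 0.831 / (1 − (1 − 2/4) × 0.831)
   = 0.4155 / 0.5845 = 0.711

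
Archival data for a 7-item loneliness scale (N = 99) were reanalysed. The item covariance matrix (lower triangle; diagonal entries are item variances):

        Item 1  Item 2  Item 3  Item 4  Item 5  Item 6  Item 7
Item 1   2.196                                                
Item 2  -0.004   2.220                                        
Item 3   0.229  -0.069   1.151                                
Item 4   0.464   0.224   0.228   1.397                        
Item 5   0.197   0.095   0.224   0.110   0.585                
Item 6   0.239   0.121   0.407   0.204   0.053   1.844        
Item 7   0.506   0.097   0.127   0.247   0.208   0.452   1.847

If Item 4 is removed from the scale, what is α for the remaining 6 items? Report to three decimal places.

Remaining items: Item 1, Item 2, Item 3, Item 5, Item 6, Item 7 (k = 6).
ΣVar(i) = 2.196 + 2.220 + 1.151 + 0.585 + 1.844 + 1.847 = 9.843
total variance = 9.843 + 2 × 2.882 = 15.607
α (item deleted) = (6/5)·(1 − 9.843/15.607) = 0.443

α = 0.443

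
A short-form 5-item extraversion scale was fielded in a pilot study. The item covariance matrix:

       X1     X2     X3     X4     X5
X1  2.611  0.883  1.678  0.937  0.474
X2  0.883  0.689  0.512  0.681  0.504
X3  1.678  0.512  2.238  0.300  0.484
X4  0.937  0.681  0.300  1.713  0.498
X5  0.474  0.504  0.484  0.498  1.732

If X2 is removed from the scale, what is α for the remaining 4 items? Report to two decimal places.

α = 0.68

Remaining items: X1, X3, X4, X5 (k = 4).
ΣVar(i) = 2.611 + 2.238 + 1.713 + 1.732 = 8.294
σ²_total = 8.294 + 2 × 4.371 = 17.036
α (item deleted) = (4/3)·(1 − 8.294/17.036) = 0.68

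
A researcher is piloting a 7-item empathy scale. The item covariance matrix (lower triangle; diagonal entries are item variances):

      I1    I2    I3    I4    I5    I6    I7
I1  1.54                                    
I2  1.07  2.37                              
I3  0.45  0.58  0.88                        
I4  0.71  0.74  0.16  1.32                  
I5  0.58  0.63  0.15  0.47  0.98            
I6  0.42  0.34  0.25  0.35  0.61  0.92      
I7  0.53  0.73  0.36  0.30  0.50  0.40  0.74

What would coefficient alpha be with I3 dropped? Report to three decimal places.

α = 0.817

Remaining items: I1, I2, I4, I5, I6, I7 (k = 6).
sum of item variances = 1.54 + 2.37 + 1.32 + 0.98 + 0.92 + 0.74 = 7.87
Var(T) = 7.87 + 2 × 8.38 = 24.63
α (item deleted) = (6/5)·(1 − 7.87/24.63) = 0.817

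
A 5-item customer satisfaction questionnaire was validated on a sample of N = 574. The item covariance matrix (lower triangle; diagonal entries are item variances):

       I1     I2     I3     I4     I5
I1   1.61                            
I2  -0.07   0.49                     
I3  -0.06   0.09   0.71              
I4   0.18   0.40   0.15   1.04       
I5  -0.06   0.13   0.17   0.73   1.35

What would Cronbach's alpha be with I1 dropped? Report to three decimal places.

Remaining items: I2, I3, I4, I5 (k = 4).
Σσ²ᵢ = 0.49 + 0.71 + 1.04 + 1.35 = 3.59
σ²_total = 3.59 + 2 × 1.67 = 6.93
α (item deleted) = (4/3)·(1 − 3.59/6.93) = 0.643

α = 0.643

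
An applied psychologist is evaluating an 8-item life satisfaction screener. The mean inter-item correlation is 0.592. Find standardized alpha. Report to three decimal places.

Standardized α = k·r̄ / (1 + (k−1)·r̄) = 8 × 0.592 / (1 + 7 × 0.592)
  = 4.7360 / 5.1440 = 0.921

α = 0.921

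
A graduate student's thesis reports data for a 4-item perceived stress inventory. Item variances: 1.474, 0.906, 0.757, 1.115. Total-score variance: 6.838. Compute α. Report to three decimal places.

Σσᵢ² = 1.474 + 0.906 + 0.757 + 1.115 = 4.252
α = (k/(k−1))·(1 − Σσᵢ²/total variance) = (4/3)·(1 − 4.252/6.838) = 0.504

α = 0.504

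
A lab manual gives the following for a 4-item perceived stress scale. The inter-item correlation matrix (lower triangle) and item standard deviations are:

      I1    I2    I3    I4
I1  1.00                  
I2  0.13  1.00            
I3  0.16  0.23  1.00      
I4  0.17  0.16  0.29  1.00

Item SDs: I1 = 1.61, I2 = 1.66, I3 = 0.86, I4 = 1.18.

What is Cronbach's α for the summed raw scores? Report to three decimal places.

Σσ²ᵢ = 1.61² + 1.66² + 0.86² + 1.18² = 7.4797
Covariances σ_ij = r_ij · s_i · s_j:
  σ(I1,I2) = 0.13 × 1.61 × 1.66 = 0.3474
  σ(I1,I3) = 0.16 × 1.61 × 0.86 = 0.2215
  σ(I1,I4) = 0.17 × 1.61 × 1.18 = 0.3230
  σ(I2,I3) = 0.23 × 1.66 × 0.86 = 0.3283
  σ(I2,I4) = 0.16 × 1.66 × 1.18 = 0.3134
  σ(I3,I4) = 0.29 × 0.86 × 1.18 = 0.2943
σ²_T = Σσ²ᵢ + 2·Σσ_ij = 7.4797 + 2 × 1.8279 = 11.1355
α = (4/3)·(1 − 7.4797/11.1355) = 0.438

α = 0.438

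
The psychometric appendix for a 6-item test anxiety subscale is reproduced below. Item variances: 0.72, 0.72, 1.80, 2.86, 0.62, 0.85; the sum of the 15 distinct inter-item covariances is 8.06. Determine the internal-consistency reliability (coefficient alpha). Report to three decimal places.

Σσᵢ² = 0.72 + 0.72 + 1.80 + 2.86 + 0.62 + 0.85 = 7.57
Sum of distinct covariances = 8.06
σ²_T = Σσᵢ² + 2·Σcov = 7.57 + 2 × 8.06 = 23.69
α = (6/5)·(1 − 7.57/23.69) = 0.817

coefficient alpha = 0.817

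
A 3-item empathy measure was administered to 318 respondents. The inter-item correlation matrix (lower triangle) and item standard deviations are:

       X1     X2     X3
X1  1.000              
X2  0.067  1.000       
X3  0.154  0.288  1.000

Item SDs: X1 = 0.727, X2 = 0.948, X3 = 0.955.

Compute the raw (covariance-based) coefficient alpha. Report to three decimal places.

Σσ²ᵢ = 0.727² + 0.948² + 0.955² = 2.3393
Covariances σ_ij = r_ij · s_i · s_j:
  σ(X1,X2) = 0.067 × 0.727 × 0.948 = 0.0462
  σ(X1,X3) = 0.154 × 0.727 × 0.955 = 0.1069
  σ(X2,X3) = 0.288 × 0.948 × 0.955 = 0.2607
σ²_T = Σσ²ᵢ + 2·Σσ_ij = 2.3393 + 2 × 0.4138 = 3.1669
α = (3/2)·(1 − 2.3393/3.1669) = 0.392

coefficient alpha = 0.392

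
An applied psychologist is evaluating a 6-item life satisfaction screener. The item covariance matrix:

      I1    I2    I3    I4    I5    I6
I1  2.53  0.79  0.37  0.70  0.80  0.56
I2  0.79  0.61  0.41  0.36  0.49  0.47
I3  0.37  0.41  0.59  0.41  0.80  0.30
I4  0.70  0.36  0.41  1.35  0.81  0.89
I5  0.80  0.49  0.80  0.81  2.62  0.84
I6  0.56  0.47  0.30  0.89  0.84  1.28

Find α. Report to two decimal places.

ΣVar(i) = 2.53 + 0.61 + 0.59 + 1.35 + 2.62 + 1.28 = 8.98
Sum of the distinct covariances = 9.00
σ²_T = 8.98 + 2 × 9.00 = 26.98
α = (k/(k−1))·(1 − ΣVar(i)/σ²_T) = (6/5)·(1 − 8.98/26.98) = 0.80

α = 0.80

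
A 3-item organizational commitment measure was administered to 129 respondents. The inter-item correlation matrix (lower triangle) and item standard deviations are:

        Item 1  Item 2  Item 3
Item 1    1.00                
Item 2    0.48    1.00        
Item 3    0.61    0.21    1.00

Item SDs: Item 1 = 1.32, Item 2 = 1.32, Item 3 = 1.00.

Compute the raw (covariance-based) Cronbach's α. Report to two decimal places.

Cronbach's α = 0.69

Σσ²ᵢ = 1.32² + 1.32² + 1.00² = 4.4848
Covariances σ_ij = r_ij · s_i · s_j:
  σ(Item 1,Item 2) = 0.48 × 1.32 × 1.32 = 0.8364
  σ(Item 1,Item 3) = 0.61 × 1.32 × 1.00 = 0.8052
  σ(Item 2,Item 3) = 0.21 × 1.32 × 1.00 = 0.2772
σ²_T = Σσ²ᵢ + 2·Σσ_ij = 4.4848 + 2 × 1.9188 = 8.3224
α = (3/2)·(1 − 4.4848/8.3224) = 0.69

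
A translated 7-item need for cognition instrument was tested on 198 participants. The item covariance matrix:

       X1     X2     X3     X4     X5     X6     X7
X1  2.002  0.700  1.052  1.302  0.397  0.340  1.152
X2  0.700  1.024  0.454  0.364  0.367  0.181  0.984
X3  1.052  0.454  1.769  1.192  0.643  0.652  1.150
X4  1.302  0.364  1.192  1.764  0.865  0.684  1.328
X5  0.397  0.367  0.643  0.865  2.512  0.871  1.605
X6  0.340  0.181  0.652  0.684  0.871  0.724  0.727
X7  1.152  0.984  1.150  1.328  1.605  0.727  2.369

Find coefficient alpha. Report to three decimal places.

coefficient alpha = 0.859

Σσᵢ² = 2.002 + 1.024 + 1.769 + 1.764 + 2.512 + 0.724 + 2.369 = 12.164
Sum of the distinct covariances = 17.010
σ²_T = 12.164 + 2 × 17.010 = 46.184
α = (k/(k−1))·(1 − Σσᵢ²/σ²_T) = (7/6)·(1 − 12.164/46.184) = 0.859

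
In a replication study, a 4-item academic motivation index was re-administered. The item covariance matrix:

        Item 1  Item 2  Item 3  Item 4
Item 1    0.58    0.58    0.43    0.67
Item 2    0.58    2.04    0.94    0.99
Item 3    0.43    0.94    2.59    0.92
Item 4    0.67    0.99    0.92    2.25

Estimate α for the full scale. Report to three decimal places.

α = 0.731

Σσᵢ² = 0.58 + 2.04 + 2.59 + 2.25 = 7.46
Σ_{i<j} σ_ij = 4.53
σ²_total = 7.46 + 2 × 4.53 = 16.52
α = (k/(k−1))·(1 − Σσᵢ²/σ²_total) = (4/3)·(1 − 7.46/16.52) = 0.731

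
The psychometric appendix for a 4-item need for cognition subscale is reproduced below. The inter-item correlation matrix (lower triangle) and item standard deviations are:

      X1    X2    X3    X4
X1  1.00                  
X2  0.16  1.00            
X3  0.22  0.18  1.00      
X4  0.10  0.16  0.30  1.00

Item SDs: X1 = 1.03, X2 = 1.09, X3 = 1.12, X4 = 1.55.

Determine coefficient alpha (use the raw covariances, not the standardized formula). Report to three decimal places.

α = 0.469

Σσ²ᵢ = 1.03² + 1.09² + 1.12² + 1.55² = 5.9059
Covariances σ_ij = r_ij · s_i · s_j:
  σ(X1,X2) = 0.16 × 1.03 × 1.09 = 0.1796
  σ(X1,X3) = 0.22 × 1.03 × 1.12 = 0.2538
  σ(X1,X4) = 0.10 × 1.03 × 1.55 = 0.1597
  σ(X2,X3) = 0.18 × 1.09 × 1.12 = 0.2197
  σ(X2,X4) = 0.16 × 1.09 × 1.55 = 0.2703
  σ(X3,X4) = 0.30 × 1.12 × 1.55 = 0.5208
σ²_T = Σσ²ᵢ + 2·Σσ_ij = 5.9059 + 2 × 1.6039 = 9.1137
α = (4/3)·(1 − 5.9059/9.1137) = 0.469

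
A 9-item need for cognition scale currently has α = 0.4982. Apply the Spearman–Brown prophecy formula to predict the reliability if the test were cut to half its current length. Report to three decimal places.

Length factor m = 1/2
α' = m·α / (1 − (1−m)·α)
   = 1/2 × 0.4982 / (1 − (1 − 1/2) × 0.4982)
   = 0.2491 / 0.7509 = 0.332

predicted reliability = 0.332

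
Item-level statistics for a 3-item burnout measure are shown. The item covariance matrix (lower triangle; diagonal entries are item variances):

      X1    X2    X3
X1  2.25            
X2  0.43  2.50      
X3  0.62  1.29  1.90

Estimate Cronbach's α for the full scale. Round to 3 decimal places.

Σσᵢ² = 2.25 + 2.50 + 1.90 = 6.65
Σ_{i<j} σ_ij = 2.34
Var(T) = 6.65 + 2 × 2.34 = 11.33
α = (k/(k−1))·(1 − Σσᵢ²/Var(T)) = (3/2)·(1 − 6.65/11.33) = 0.620

Cronbach's α = 0.620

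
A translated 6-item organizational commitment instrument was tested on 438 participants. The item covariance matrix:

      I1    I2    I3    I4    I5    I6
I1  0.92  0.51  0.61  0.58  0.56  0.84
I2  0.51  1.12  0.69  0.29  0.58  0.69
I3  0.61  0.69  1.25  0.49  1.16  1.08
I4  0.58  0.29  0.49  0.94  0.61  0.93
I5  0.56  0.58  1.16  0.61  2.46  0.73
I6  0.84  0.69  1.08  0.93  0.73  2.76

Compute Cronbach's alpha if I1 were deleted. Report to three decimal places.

Remaining items: I2, I3, I4, I5, I6 (k = 5).
Σσᵢ² = 1.12 + 1.25 + 0.94 + 2.46 + 2.76 = 8.53
σ²_total = 8.53 + 2 × 7.25 = 23.03
α (item deleted) = (5/4)·(1 − 8.53/23.03) = 0.787

α = 0.787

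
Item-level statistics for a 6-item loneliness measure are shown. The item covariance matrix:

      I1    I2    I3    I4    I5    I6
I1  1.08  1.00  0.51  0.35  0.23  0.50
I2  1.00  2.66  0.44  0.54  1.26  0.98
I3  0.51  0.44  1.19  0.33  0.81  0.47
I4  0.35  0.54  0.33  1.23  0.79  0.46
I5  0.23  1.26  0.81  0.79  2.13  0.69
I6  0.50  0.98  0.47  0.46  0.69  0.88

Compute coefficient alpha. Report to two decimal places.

α = 0.81

Σσ²ᵢ = 1.08 + 2.66 + 1.19 + 1.23 + 2.13 + 0.88 = 9.17
Σ_{i<j} σ_ij = 9.36
Var(T) = 9.17 + 2 × 9.36 = 27.89
α = (k/(k−1))·(1 − Σσ²ᵢ/Var(T)) = (6/5)·(1 − 9.17/27.89) = 0.81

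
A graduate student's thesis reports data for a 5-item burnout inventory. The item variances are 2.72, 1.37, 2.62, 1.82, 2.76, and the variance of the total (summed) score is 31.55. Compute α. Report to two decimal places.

α = 0.80

ΣVar(i) = 2.72 + 1.37 + 2.62 + 1.82 + 2.76 = 11.29
α = (k/(k−1))·(1 − ΣVar(i)/σ²_T) = (5/4)·(1 − 11.29/31.55) = 0.80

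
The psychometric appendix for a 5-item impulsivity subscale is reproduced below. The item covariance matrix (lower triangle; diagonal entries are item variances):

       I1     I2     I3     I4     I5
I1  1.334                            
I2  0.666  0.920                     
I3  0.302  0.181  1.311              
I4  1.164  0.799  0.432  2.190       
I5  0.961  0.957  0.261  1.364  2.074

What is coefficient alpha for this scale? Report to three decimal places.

Σσ²ᵢ = 1.334 + 0.920 + 1.311 + 2.190 + 2.074 = 7.829
Sum of the distinct covariances = 7.087
σ²_T = 7.829 + 2 × 7.087 = 22.003
α = (k/(k−1))·(1 − Σσ²ᵢ/σ²_T) = (5/4)·(1 − 7.829/22.003) = 0.805

coefficient alpha = 0.805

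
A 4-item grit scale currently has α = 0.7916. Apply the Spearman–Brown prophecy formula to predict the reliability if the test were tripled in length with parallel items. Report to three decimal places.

predicted reliability = 0.919

Length factor m = 3
α' = m·α / (1 + (m−1)·α)
   = 3 × 0.7916 / (1 + (3 − 1) × 0.7916)
   = 2.3748 / 2.5832 = 0.919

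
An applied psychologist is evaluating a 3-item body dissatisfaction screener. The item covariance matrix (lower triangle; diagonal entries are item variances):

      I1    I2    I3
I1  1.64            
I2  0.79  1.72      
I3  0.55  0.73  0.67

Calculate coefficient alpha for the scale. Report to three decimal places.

Σσᵢ² = 1.64 + 1.72 + 0.67 = 4.03
Sum of off-diagonal covariances = 2.07
σ²_T = 4.03 + 2 × 2.07 = 8.17
α = (k/(k−1))·(1 − Σσᵢ²/σ²_T) = (3/2)·(1 − 4.03/8.17) = 0.760

coefficient alpha = 0.760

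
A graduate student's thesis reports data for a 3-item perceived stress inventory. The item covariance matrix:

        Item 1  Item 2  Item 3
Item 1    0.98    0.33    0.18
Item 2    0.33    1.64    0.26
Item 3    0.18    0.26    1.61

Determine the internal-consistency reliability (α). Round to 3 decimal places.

α = 0.400

Σσ²ᵢ = 0.98 + 1.64 + 1.61 = 4.23
Sum of off-diagonal covariances = 0.77
Var(T) = 4.23 + 2 × 0.77 = 5.77
α = (k/(k−1))·(1 − Σσ²ᵢ/Var(T)) = (3/2)·(1 − 4.23/5.77) = 0.400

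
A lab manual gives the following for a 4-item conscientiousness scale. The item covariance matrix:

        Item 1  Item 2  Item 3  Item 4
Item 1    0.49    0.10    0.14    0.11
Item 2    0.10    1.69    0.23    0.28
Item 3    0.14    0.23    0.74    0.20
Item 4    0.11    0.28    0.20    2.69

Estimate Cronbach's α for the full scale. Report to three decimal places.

ΣVar(i) = 0.49 + 1.69 + 0.74 + 2.69 = 5.61
Sum of off-diagonal covariances = 1.06
σ²_T = 5.61 + 2 × 1.06 = 7.73
α = (k/(k−1))·(1 − ΣVar(i)/σ²_T) = (4/3)·(1 − 5.61/7.73) = 0.366

Cronbach's α = 0.366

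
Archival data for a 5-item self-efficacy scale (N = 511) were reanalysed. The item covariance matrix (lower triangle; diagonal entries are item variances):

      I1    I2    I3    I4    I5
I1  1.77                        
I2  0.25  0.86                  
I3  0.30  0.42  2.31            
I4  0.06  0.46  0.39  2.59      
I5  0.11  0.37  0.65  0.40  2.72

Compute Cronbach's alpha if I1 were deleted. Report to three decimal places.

Remaining items: I2, I3, I4, I5 (k = 4).
Σσ²ᵢ = 0.86 + 2.31 + 2.59 + 2.72 = 8.48
Var(T) = 8.48 + 2 × 2.69 = 13.86
α (item deleted) = (4/3)·(1 − 8.48/13.86) = 0.518

α = 0.518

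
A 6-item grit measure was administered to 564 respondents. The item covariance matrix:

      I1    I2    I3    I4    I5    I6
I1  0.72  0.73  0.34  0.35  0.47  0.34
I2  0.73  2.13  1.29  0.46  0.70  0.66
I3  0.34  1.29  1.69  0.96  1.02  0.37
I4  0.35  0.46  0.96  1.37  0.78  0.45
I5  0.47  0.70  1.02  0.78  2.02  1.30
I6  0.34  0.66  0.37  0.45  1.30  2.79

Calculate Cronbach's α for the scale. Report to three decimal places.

Σσ²ᵢ = 0.72 + 2.13 + 1.69 + 1.37 + 2.02 + 2.79 = 10.72
Sum of the distinct covariances = 10.22
σ²_total = 10.72 + 2 × 10.22 = 31.16
α = (k/(k−1))·(1 − Σσ²ᵢ/σ²_total) = (6/5)·(1 − 10.72/31.16) = 0.787

α = 0.787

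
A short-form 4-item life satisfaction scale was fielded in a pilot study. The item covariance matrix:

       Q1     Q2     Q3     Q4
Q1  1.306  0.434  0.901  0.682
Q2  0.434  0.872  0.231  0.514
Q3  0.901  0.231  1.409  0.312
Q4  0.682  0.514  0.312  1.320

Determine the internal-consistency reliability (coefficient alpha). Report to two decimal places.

α = 0.74

Σσ²ᵢ = 1.306 + 0.872 + 1.409 + 1.320 = 4.907
Sum of off-diagonal covariances = 3.074
σ²_total = 4.907 + 2 × 3.074 = 11.055
α = (k/(k−1))·(1 − Σσ²ᵢ/σ²_total) = (4/3)·(1 − 4.907/11.055) = 0.74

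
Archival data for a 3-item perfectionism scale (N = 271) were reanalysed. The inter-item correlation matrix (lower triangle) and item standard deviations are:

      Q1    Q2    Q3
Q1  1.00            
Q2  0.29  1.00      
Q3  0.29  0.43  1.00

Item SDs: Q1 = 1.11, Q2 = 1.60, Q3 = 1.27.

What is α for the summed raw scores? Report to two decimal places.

Σσ²ᵢ = 1.11² + 1.60² + 1.27² = 5.4050
Covariances σ_ij = r_ij · s_i · s_j:
  σ(Q1,Q2) = 0.29 × 1.11 × 1.60 = 0.5150
  σ(Q1,Q3) = 0.29 × 1.11 × 1.27 = 0.4088
  σ(Q2,Q3) = 0.43 × 1.60 × 1.27 = 0.8738
σ²_T = Σσ²ᵢ + 2·Σσ_ij = 5.4050 + 2 × 1.7976 = 9.0002
α = (3/2)·(1 − 5.4050/9.0002) = 0.60

α = 0.60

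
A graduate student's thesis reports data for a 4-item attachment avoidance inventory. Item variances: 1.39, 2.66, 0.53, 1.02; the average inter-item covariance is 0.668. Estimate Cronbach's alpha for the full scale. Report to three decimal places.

Cronbach's alpha = 0.785

sum of item variances = 1.39 + 2.66 + 0.53 + 1.02 = 5.60
Sum of the 6 distinct covariances = 6 × 0.668 = 4.008
σ²_total = sum of item variances + 2·Σcov = 5.60 + 2 × 4.008 = 13.616
α = (4/3)·(1 − 5.60/13.616) = 0.785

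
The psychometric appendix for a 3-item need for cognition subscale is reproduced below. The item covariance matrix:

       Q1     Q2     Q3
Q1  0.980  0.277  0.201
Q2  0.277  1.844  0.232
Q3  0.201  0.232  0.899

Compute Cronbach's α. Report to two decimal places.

Σσ²ᵢ = 0.980 + 1.844 + 0.899 = 3.723
Σ_{i<j} σ_ij = 0.710
Var(T) = 3.723 + 2 × 0.710 = 5.143
α = (k/(k−1))·(1 − Σσ²ᵢ/Var(T)) = (3/2)·(1 − 3.723/5.143) = 0.41

α = 0.41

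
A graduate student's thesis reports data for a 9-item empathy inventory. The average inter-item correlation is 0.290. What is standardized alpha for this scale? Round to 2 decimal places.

standardized alpha = 0.79

Standardized α = k·r̄ / (1 + (k−1)·r̄) = 9 × 0.290 / (1 + 8 × 0.290)
  = 2.6100 / 3.3200 = 0.79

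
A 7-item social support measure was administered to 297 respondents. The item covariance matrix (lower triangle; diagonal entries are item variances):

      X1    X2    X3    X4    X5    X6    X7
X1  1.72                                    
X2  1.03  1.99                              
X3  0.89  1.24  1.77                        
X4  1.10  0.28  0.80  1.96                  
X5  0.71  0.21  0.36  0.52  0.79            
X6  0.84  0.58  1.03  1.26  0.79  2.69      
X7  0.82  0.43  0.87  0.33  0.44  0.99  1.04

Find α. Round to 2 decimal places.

α = 0.84

sum of item variances = 1.72 + 1.99 + 1.77 + 1.96 + 0.79 + 2.69 + 1.04 = 11.96
Sum of off-diagonal covariances = 15.52
σ²_T = 11.96 + 2 × 15.52 = 43.00
α = (k/(k−1))·(1 − sum of item variances/σ²_T) = (7/6)·(1 − 11.96/43.00) = 0.84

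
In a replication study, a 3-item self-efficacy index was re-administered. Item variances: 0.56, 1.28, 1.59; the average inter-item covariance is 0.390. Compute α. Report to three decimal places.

α = 0.608

Σσ²ᵢ = 0.56 + 1.28 + 1.59 = 3.43
Sum of the 3 distinct covariances = 3 × 0.390 = 1.170
σ²_total = Σσ²ᵢ + 2·Σcov = 3.43 + 2 × 1.170 = 5.770
α = (3/2)·(1 − 3.43/5.770) = 0.608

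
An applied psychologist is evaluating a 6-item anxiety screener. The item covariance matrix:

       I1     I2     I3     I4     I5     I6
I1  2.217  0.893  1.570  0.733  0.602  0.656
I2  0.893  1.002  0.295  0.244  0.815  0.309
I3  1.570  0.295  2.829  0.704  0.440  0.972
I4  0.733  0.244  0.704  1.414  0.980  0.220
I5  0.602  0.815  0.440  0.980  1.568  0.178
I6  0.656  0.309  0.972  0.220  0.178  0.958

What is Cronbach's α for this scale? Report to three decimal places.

sum of item variances = 2.217 + 1.002 + 2.829 + 1.414 + 1.568 + 0.958 = 9.988
Sum of off-diagonal covariances = 9.611
Var(T) = 9.988 + 2 × 9.611 = 29.210
α = (k/(k−1))·(1 − sum of item variances/Var(T)) = (6/5)·(1 − 9.988/29.210) = 0.790

α = 0.790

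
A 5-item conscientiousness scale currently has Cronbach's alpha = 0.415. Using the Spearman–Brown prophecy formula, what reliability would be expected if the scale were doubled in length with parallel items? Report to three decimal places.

Length factor m = 2
α' = m·α / (1 + (m−1)·α)
   = 2 × 0.415 / (1 + (2 − 1) × 0.415)
   = 0.8300 / 1.4150 = 0.587

predicted reliability = 0.587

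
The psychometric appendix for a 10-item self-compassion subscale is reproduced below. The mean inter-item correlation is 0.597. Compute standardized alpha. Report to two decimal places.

standardized alpha = 0.94

Standardized α = k·r̄ / (1 + (k−1)·r̄) = 10 × 0.597 / (1 + 9 × 0.597)
  = 5.9700 / 6.3730 = 0.94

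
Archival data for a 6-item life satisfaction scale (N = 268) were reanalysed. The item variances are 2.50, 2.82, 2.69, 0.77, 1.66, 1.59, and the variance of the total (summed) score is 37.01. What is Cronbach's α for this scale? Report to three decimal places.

Cronbach's α = 0.810

sum of item variances = 2.50 + 2.82 + 2.69 + 0.77 + 1.66 + 1.59 = 12.03
α = (k/(k−1))·(1 − sum of item variances/total variance) = (6/5)·(1 − 12.03/37.01) = 0.810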